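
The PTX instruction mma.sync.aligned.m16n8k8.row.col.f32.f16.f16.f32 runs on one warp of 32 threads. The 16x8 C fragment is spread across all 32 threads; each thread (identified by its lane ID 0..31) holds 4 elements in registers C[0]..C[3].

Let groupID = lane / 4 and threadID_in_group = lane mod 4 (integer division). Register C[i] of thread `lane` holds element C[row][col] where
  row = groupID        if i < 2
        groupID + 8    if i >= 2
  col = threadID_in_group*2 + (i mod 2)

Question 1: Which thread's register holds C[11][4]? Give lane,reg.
14,2

r:11=>grp=3,rB=1  c:4=>tig=2,lo=0
L=3*4+2=14  i=1*2+0=2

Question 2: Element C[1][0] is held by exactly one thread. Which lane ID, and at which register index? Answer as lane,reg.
r=1⇒gr=1,Rb=0  c=0⇒th=0,odd=0
L=1*4+0=4  i=0*2+0=0

4,0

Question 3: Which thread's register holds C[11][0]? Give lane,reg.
12,2

r=11→G=3,rhi=1  c=0→T=0,p=0
L=3*4+0=12  i=1*2+0=2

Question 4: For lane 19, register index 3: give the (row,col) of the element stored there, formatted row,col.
19: gid=4,tid=3
[3] (4+8,3*2+1) = (12,7)

12,7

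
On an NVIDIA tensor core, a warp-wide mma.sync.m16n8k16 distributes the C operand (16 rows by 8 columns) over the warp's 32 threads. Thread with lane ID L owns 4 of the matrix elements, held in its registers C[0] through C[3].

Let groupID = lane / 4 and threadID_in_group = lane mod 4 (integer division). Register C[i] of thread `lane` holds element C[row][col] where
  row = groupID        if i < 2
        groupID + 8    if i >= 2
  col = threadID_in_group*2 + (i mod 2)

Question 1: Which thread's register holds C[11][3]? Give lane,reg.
r: 11->gid=3,r8=1  c: 3->tid=1,i&1=1
L=3*4+1=13  i=1*2+1=3

13,3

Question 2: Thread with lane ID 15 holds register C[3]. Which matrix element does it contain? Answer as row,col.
L=15->g=15>>2=3, t=15&3=3
[3]->row 3+8=11  col 3·2+1=7

11,7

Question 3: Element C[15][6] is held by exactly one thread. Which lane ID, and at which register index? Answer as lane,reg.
r=15→G=7,rhi=1  c=6→T=3,p=0
L=7*4+3=31  i=1*2+0=2

31,2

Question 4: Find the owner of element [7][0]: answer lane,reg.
28,0

r:7=>grp=7,rB=0  c:0=>tig=0,lo=0
L=7*4+0=28  i=0*2+0=0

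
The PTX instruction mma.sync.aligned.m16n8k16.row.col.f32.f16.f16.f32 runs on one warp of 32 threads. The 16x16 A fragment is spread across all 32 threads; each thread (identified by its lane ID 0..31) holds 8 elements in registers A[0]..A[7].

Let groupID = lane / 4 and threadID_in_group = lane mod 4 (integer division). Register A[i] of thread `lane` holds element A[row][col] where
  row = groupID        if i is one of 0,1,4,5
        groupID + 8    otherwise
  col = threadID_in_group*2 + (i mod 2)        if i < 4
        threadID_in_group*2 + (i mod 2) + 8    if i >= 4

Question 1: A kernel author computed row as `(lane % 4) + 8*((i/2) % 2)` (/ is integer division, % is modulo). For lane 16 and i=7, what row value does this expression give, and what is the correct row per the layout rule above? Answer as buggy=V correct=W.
buggy=8 correct=12

`(lane % 4) + 8*((i/2) % 2)`[16,7]=>8
L=16=>grp=16>>2=4, tig=16&3=0
[7]=>row 4+8=12  col 0·2+1+8=9
row: 8 vs 12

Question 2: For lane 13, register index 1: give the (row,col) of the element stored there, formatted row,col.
3,3

lane 13->13/4=3, 13 mod 4=1
i=1  r:3+0->3  c:2·1+1+0->3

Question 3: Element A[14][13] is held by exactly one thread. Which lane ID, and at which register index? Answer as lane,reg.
r=14→G=6,rhi=1  c=13→chi=1,T=2,p=1
L=6*4+2=26  i=1*4+1*2+1=7

26,7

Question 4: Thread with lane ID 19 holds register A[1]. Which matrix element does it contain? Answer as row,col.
4,7

lane 19: grp=4 (19/4), tig=3 (19%4)
i=1: r=4+0=4, c=3*2+1+0=7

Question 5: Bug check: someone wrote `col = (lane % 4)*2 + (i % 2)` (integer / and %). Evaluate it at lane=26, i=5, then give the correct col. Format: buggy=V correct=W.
buggy=5 correct=13

`(lane % 4)*2 + (i % 2)`[26,5]⇒5
26: gr=6,th=2
[5] (6+0,2*2+1+8) = (6,13)
col: 5 vs 13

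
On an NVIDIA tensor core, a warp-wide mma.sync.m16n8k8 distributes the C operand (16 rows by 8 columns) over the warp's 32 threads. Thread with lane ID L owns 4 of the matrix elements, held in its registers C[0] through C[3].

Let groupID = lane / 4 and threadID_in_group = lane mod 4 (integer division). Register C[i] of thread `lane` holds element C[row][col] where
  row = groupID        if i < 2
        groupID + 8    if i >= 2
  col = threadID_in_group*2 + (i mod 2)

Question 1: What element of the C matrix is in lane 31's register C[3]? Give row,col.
15,7

L=31⇒gr=31>>2=7, th=31&3=3
[3]⇒row 7+8=15  col 3·2+1=7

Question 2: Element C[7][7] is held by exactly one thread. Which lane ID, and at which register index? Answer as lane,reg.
31,1

r=7->g=7,rb=0  c=7->t=3,b0=1
L=7*4+3=31  i=0*2+1=1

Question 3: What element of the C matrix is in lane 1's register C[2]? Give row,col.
8,2

L=1=>grp=1>>2=0, tig=1&3=1
[2]=>row 0+8=8  col 1·2+0=2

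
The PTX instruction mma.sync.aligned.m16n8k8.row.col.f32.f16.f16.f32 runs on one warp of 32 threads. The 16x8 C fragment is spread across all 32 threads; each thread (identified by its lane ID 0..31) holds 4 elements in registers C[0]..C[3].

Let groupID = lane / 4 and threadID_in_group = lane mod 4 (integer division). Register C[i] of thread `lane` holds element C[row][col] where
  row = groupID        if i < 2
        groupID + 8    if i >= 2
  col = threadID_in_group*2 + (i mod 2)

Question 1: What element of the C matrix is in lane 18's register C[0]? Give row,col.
L=18->gid=18>>2=4, tid=18&3=2
[0]->row 4+0=4  col 2·2+0=4

4,4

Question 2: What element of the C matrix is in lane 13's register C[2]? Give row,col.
lane 13=>13/4=3, 13 mod 4=1
i=2  r:3+8=>11  c:2·1+0=>2

11,2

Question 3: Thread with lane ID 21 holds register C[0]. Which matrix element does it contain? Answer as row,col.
L=21⇒gr=21>>2=5, th=21&3=1
[0]⇒row 5+0=5  col 1·2+0=2

5,2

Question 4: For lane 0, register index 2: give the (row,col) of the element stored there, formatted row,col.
8,0

lane 0->0/4=0, 0 mod 4=0
i=2  r:0+8->8  c:2·0+0->0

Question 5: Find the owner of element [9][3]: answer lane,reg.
r=9⇒gr=1,Rb=1  c=3⇒th=1,odd=1
L=1*4+1=5  i=1*2+1=3

5,3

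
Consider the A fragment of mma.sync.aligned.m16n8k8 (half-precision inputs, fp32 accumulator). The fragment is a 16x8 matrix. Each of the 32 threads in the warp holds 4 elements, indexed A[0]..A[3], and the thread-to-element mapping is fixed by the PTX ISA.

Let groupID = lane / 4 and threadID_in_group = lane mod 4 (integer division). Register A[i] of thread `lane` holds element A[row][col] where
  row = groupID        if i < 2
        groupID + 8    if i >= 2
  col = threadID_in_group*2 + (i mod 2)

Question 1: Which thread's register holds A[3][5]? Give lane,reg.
r=3⇒gr=3,Rb=0  c=5⇒th=2,odd=1
L=3*4+2=14  i=0*2+1=1

14,1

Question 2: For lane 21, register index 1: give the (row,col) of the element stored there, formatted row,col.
5,3

21: gid=5,tid=1
[1] (5+0,1*2+1) = (5,3)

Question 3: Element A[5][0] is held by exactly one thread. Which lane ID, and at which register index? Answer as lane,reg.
20,0

r=5->g=5,rb=0  c=0->t=0,b0=0
L=5*4+0=20  i=0*2+0=0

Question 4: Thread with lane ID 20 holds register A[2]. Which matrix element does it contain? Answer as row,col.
lane 20: G=5 (20/4), T=0 (20%4)
i=2: r=5+8=13, c=0*2+0=0

13,0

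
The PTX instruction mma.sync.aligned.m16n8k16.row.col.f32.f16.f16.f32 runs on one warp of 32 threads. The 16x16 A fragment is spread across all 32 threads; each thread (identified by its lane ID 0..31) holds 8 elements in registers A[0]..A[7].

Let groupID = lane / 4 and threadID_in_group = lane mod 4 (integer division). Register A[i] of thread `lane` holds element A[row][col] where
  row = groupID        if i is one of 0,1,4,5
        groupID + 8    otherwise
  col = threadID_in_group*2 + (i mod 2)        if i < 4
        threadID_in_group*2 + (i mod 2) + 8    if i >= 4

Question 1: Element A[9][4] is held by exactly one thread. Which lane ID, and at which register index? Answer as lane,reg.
6,2

r=9→G=1,rhi=1  c=4→chi=0,T=2,p=0
L=1*4+2=6  i=0*4+1*2+0=2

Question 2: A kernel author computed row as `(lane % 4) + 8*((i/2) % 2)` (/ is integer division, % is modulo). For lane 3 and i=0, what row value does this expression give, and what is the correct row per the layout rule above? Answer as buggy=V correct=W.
buggy=3 correct=0

`(lane % 4) + 8*((i/2) % 2)`[3,0]=>3
lane 3=>3/4=0, 3 mod 4=3
i=0  r:0+0=>0  c:2·3+0+0=>6
row: 3 vs 0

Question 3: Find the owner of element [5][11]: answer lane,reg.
21,5

r:5=>grp=5,rB=0  c:11=>cB=1,tig=1,lo=1
L=5*4+1=21  i=1*4+0*2+1=5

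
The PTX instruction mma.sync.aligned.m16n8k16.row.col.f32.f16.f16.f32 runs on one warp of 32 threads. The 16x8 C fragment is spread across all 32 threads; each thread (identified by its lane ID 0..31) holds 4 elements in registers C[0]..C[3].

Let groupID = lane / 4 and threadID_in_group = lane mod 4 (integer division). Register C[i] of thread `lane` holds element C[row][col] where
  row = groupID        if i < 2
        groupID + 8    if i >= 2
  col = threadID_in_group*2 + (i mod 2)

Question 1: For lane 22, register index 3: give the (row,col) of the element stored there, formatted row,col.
lane 22->22/4=5, 22 mod 4=2
i=3  r:5+8->13  c:2·2+1->5

13,5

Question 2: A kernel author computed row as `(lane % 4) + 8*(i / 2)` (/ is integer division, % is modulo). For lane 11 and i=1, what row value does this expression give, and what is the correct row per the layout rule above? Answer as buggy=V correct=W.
buggy=3 correct=2

`(lane % 4) + 8*(i / 2)`[11,1]⇒3
L=11⇒gr=11>>2=2, th=11&3=3
[1]⇒row 2+0=2  col 3·2+1=7
row: 3 vs 2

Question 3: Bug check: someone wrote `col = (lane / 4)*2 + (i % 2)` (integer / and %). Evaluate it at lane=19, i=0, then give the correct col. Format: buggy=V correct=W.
buggy=8 correct=6

`(lane / 4)*2 + (i % 2)`[19,0]->8
lane 19->19/4=4, 19 mod 4=3
i=0  r:4+0->4  c:2·3+0->6
col: 8 vs 6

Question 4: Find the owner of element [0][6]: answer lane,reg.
3,0

r: 0->gid=0,r8=0  c: 6->tid=3,i&1=0
L=0*4+3=3  i=0*2+0=0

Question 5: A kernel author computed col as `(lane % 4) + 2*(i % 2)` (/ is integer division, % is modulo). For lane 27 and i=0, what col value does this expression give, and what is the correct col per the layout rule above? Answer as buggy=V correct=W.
`(lane % 4) + 2*(i % 2)`[27,0]->3
27: gid=6,tid=3
[0] (6+0,3*2+0) = (6,6)
col: 3 vs 6

buggy=3 correct=6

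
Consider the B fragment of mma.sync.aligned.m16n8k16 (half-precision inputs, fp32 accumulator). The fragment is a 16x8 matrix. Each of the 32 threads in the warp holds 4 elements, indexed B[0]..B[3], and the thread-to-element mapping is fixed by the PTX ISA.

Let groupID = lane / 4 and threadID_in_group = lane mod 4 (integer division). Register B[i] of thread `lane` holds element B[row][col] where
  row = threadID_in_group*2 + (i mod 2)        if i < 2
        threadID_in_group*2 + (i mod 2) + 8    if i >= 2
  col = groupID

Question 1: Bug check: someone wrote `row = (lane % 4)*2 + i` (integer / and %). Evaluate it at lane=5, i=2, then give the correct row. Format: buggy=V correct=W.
`(lane % 4)*2 + i`[5,2]->4
L=5->gid=5>>2=1, tid=5&3=1
[2]->row 1·2+0+8=10  col gid=1
row: 4 vs 10

buggy=4 correct=10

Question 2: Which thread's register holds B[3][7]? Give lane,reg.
c: 7->gid=7  r: 3->r8=0,tid=1,i&1=1
L=7*4+1=29  i=0*2+1=1

29,1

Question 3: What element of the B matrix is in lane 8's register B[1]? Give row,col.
1,2

lane 8: gid=2 (8/4), tid=0 (8%4)
i=1: r=0*2+1+0=1, c=gid=2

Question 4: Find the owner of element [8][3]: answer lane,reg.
c: 3->gid=3  r: 8->r8=1,tid=0,i&1=0
L=3*4+0=12  i=1*2+0=2

12,2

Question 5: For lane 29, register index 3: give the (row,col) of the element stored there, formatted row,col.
lane 29: grp=7 (29/4), tig=1 (29%4)
i=3: r=1*2+1+8=11, c=grp=7

11,7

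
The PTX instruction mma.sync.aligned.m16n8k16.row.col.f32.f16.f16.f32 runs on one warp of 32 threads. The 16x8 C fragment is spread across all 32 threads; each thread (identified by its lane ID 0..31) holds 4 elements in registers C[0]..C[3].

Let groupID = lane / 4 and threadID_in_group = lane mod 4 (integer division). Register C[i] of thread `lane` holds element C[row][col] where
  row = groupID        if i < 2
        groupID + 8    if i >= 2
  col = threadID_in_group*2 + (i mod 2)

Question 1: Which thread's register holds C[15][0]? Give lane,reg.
r=15⇒gr=7,Rb=1  c=0⇒th=0,odd=0
L=7*4+0=28  i=1*2+0=2

28,2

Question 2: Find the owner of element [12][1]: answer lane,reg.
r: 12->gid=4,r8=1  c: 1->tid=0,i&1=1
L=4*4+0=16  i=1*2+1=3

16,3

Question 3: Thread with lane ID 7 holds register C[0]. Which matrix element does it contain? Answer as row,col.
1,6

lane 7: gr=1 (7/4), th=3 (7%4)
i=0: r=1+0=1, c=3*2+0=6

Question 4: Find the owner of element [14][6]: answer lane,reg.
27,2

r:14=>grp=6,rB=1  c:6=>tig=3,lo=0
L=6*4+3=27  i=1*2+0=2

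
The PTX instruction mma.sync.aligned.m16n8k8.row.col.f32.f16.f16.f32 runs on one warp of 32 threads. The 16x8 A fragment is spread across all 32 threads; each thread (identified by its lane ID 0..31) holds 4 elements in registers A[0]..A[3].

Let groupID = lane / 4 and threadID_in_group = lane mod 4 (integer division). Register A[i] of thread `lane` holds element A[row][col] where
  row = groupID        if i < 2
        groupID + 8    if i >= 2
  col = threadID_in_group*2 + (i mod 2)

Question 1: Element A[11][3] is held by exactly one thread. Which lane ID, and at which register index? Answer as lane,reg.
r:11=>grp=3,rB=1  c:3=>tig=1,lo=1
L=3*4+1=13  i=1*2+1=3

13,3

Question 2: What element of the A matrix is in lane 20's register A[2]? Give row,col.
20: g=5,t=0
[2] (5+8,0*2+0) = (13,0)

13,0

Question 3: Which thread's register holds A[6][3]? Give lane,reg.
25,1

r: 6->gid=6,r8=0  c: 3->tid=1,i&1=1
L=6*4+1=25  i=0*2+1=1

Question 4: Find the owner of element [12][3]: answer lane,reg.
17,3

r=12→G=4,rhi=1  c=3→T=1,p=1
L=4*4+1=17  i=1*2+1=3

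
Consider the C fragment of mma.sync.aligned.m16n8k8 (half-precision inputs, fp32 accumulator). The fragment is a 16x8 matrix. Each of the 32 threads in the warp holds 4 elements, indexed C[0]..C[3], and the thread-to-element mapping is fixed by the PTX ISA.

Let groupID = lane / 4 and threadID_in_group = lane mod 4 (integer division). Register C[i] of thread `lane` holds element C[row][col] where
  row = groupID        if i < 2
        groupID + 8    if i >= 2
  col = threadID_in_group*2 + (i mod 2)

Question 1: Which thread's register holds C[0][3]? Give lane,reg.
1,1

r=0→G=0,rhi=0  c=3→T=1,p=1
L=0*4+1=1  i=0*2+1=1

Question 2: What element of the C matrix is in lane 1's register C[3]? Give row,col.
L=1→G=1>>2=0, T=1&3=1
[3]→row 0+8=8  col 1·2+1=3

8,3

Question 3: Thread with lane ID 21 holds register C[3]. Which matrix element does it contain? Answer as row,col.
lane 21: grp=5 (21/4), tig=1 (21%4)
i=3: r=5+8=13, c=1*2+1=3

13,3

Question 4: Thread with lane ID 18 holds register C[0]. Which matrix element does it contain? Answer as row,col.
4,4

L=18->g=18>>2=4, t=18&3=2
[0]->row 4+0=4  col 2·2+0=4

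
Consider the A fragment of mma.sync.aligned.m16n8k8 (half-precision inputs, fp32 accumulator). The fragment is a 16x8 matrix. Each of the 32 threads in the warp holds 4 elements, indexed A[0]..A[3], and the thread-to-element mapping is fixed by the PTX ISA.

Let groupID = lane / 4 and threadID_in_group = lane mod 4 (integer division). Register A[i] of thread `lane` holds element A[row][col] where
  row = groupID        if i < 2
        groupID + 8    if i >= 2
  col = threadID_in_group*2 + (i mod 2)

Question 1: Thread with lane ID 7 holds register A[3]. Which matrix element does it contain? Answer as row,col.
9,7

7: gr=1,th=3
[3] (1+8,3*2+1) = (9,7)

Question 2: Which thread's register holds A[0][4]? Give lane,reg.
2,0

r=0→G=0,rhi=0  c=4→T=2,p=0
L=0*4+2=2  i=0*2+0=0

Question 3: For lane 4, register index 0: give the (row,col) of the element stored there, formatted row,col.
lane 4: gr=1 (4/4), th=0 (4%4)
i=0: r=1+0=1, c=0*2+0=0

1,0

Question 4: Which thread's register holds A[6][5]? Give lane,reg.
26,1

r: 6->gid=6,r8=0  c: 5->tid=2,i&1=1
L=6*4+2=26  i=0*2+1=1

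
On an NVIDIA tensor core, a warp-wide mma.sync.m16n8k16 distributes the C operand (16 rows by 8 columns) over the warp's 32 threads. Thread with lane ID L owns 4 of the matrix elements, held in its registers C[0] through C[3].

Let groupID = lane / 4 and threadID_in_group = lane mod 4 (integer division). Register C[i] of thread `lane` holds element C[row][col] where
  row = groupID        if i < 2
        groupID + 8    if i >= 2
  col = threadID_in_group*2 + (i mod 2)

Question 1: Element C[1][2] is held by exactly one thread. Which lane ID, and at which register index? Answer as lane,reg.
r=1->g=1,rb=0  c=2->t=1,b0=0
L=1*4+1=5  i=0*2+0=0

5,0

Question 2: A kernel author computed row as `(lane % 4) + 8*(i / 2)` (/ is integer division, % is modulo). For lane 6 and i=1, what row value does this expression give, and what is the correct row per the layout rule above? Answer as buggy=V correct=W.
buggy=2 correct=1

`(lane % 4) + 8*(i / 2)`[6,1]->2
L=6->g=6>>2=1, t=6&3=2
[1]->row 1+0=1  col 2·2+1=5
row: 2 vs 1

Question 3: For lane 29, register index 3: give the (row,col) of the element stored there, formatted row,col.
15,3

lane 29: gid=7 (29/4), tid=1 (29%4)
i=3: r=7+8=15, c=1*2+1=3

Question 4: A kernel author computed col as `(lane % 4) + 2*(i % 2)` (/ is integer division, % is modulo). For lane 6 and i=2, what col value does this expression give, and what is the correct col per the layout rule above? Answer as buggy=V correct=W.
`(lane % 4) + 2*(i % 2)`[6,2]=>2
L=6=>grp=6>>2=1, tig=6&3=2
[2]=>row 1+8=9  col 2·2+0=4
col: 2 vs 4

buggy=2 correct=4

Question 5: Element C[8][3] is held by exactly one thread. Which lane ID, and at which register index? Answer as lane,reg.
r=8⇒gr=0,Rb=1  c=3⇒th=1,odd=1
L=0*4+1=1  i=1*2+1=3

1,3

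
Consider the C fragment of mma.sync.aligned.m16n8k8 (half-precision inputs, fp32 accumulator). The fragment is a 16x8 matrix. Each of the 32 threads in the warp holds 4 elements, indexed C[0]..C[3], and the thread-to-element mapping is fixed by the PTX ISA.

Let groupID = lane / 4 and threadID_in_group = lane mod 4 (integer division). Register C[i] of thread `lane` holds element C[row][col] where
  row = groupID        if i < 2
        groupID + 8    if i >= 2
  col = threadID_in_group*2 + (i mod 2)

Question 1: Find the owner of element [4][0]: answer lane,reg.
r=4→G=4,rhi=0  c=0→T=0,p=0
L=4*4+0=16  i=0*2+0=0

16,0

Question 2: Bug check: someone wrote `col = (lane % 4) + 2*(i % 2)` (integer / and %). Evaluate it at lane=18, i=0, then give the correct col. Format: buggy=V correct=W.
`(lane % 4) + 2*(i % 2)`[18,0]⇒2
lane 18: gr=4 (18/4), th=2 (18%4)
i=0: r=4+0=4, c=2*2+0=4
col: 2 vs 4

buggy=2 correct=4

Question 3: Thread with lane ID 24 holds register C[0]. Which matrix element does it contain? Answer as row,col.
L=24->g=24>>2=6, t=24&3=0
[0]->row 6+0=6  col 0·2+0=0

6,0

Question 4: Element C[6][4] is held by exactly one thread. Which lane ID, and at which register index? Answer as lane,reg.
r=6⇒gr=6,Rb=0  c=4⇒th=2,odd=0
L=6*4+2=26  i=0*2+0=0

26,0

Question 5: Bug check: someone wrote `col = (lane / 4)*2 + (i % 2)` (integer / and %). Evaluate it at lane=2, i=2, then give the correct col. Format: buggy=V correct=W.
`(lane / 4)*2 + (i % 2)`[2,2]→0
2: G=0,T=2
[2] (0+8,2*2+0) = (8,4)
col: 0 vs 4

buggy=0 correct=4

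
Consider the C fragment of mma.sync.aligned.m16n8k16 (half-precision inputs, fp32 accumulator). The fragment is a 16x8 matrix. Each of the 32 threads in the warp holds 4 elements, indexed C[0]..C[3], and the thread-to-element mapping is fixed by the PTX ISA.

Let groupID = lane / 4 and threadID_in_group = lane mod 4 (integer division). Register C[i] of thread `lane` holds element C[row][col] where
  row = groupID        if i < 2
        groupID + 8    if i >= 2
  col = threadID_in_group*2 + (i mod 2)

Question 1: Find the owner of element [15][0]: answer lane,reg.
28,2

r=15->g=7,rb=1  c=0->t=0,b0=0
L=7*4+0=28  i=1*2+0=2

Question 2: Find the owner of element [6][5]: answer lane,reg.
r=6⇒gr=6,Rb=0  c=5⇒th=2,odd=1
L=6*4+2=26  i=0*2+1=1

26,1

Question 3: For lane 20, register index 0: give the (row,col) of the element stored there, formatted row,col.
lane 20=>20/4=5, 20 mod 4=0
i=0  r:5+0=>5  c:2·0+0=>0

5,0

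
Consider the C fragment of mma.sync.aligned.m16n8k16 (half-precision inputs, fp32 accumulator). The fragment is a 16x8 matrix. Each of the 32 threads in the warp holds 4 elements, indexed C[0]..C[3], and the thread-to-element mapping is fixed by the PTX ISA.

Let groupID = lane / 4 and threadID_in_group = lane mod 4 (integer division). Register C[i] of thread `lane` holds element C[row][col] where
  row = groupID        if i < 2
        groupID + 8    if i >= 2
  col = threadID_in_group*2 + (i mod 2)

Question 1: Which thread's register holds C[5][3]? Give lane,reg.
r=5⇒gr=5,Rb=0  c=3⇒th=1,odd=1
L=5*4+1=21  i=0*2+1=1

21,1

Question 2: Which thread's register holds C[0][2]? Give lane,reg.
1,0

r:0=>grp=0,rB=0  c:2=>tig=1,lo=0
L=0*4+1=1  i=0*2+0=0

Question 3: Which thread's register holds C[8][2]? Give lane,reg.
r=8->g=0,rb=1  c=2->t=1,b0=0
L=0*4+1=1  i=1*2+0=2

1,2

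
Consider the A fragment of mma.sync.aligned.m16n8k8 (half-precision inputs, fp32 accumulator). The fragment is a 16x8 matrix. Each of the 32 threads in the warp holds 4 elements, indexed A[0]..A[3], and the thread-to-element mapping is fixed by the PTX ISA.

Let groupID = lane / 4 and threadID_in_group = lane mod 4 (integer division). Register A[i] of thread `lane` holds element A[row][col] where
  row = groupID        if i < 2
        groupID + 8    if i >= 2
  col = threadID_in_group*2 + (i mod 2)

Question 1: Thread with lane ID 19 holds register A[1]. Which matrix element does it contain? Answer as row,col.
4,7

lane 19: grp=4 (19/4), tig=3 (19%4)
i=1: r=4+0=4, c=3*2+1=7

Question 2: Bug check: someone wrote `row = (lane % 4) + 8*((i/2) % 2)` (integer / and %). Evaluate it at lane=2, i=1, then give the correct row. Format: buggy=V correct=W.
`(lane % 4) + 8*((i/2) % 2)`[2,1]->2
lane 2->2/4=0, 2 mod 4=2
i=1  r:0+0->0  c:2·2+1->5
row: 2 vs 0

buggy=2 correct=0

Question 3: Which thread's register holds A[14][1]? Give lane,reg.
24,3

r=14→G=6,rhi=1  c=1→T=0,p=1
L=6*4+0=24  i=1*2+1=3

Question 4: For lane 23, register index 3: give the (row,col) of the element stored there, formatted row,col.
L=23⇒gr=23>>2=5, th=23&3=3
[3]⇒row 5+8=13  col 3·2+1=7

13,7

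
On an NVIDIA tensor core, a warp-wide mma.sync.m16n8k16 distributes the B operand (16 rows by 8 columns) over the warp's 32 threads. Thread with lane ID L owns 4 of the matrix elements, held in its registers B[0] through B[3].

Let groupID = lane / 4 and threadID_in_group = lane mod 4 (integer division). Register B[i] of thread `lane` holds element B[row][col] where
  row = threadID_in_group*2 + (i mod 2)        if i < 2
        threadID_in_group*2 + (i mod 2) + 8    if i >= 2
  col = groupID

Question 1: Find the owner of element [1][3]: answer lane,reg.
12,1

c=3->g=3  r=1->rb=0,t=0,b0=1
L=3*4+0=12  i=0*2+1=1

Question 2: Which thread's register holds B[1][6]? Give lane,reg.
c: 6->gid=6  r: 1->r8=0,tid=0,i&1=1
L=6*4+0=24  i=0*2+1=1

24,1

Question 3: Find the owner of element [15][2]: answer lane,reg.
c=2->g=2  r=15->rb=1,t=3,b0=1
L=2*4+3=11  i=1*2+1=3

11,3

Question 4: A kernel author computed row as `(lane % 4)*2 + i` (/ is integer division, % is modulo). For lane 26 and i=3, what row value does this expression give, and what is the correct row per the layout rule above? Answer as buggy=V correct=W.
buggy=7 correct=13

`(lane % 4)*2 + i`[26,3]⇒7
lane 26: gr=6 (26/4), th=2 (26%4)
i=3: r=2*2+1+8=13, c=gr=6
row: 7 vs 13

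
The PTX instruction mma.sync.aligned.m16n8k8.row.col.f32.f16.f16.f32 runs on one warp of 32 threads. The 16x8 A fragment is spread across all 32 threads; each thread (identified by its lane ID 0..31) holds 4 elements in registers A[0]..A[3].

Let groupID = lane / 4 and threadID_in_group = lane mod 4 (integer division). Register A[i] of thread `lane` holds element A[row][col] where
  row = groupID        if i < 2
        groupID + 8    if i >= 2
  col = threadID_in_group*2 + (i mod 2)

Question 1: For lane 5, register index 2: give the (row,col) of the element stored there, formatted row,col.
9,2

lane 5⇒5/4=1, 5 mod 4=1
i=2  r:1+8⇒9  c:2·1+0⇒2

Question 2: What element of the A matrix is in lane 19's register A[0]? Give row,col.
lane 19: G=4 (19/4), T=3 (19%4)
i=0: r=4+0=4, c=3*2+0=6

4,6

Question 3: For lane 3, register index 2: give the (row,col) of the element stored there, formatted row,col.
8,6

L=3→G=3>>2=0, T=3&3=3
[2]→row 0+8=8  col 3·2+0=6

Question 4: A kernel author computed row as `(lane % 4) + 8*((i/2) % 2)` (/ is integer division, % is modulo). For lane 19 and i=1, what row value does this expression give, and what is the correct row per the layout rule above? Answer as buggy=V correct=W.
buggy=3 correct=4

`(lane % 4) + 8*((i/2) % 2)`[19,1]=>3
lane 19: grp=4 (19/4), tig=3 (19%4)
i=1: r=4+0=4, c=3*2+1=7
row: 3 vs 4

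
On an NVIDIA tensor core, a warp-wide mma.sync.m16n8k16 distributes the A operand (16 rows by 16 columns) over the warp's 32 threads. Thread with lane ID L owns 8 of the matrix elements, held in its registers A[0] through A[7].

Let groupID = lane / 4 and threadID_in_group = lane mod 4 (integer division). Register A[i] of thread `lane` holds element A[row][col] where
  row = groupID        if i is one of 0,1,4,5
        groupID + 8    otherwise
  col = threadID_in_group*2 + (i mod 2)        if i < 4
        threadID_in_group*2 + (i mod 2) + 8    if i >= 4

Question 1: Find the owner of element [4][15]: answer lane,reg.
19,5

r=4→G=4,rhi=0  c=15→chi=1,T=3,p=1
L=4*4+3=19  i=1*4+0*2+1=5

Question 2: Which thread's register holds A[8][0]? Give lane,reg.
0,2

r:8=>grp=0,rB=1  c:0=>cB=0,tig=0,lo=0
L=0*4+0=0  i=0*4+1*2+0=2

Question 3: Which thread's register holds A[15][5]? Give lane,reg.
r: 15->gid=7,r8=1  c: 5->c8=0,tid=2,i&1=1
L=7*4+2=30  i=0*4+1*2+1=3

30,3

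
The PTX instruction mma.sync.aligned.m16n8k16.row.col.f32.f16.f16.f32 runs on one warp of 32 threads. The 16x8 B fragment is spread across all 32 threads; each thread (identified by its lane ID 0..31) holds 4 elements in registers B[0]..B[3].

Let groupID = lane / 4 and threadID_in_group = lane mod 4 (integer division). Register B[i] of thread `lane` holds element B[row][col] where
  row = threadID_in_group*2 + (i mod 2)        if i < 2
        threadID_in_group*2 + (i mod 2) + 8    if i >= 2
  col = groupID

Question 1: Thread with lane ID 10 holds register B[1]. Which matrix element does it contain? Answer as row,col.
5,2

10: gr=2,th=2
[1] (2*2+1+0,2) = (5,2)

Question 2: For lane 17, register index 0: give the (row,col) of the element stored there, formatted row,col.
lane 17: gid=4 (17/4), tid=1 (17%4)
i=0: r=1*2+0+0=2, c=gid=4

2,4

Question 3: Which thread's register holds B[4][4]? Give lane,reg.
18,0

c:4=>grp=4  r:4=>rB=0,tig=2,lo=0
L=4*4+2=18  i=0*2+0=0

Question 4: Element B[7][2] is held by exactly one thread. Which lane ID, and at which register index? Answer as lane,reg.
11,1

c=2→G=2  r=7→rhi=0,T=3,p=1
L=2*4+3=11  i=0*2+1=1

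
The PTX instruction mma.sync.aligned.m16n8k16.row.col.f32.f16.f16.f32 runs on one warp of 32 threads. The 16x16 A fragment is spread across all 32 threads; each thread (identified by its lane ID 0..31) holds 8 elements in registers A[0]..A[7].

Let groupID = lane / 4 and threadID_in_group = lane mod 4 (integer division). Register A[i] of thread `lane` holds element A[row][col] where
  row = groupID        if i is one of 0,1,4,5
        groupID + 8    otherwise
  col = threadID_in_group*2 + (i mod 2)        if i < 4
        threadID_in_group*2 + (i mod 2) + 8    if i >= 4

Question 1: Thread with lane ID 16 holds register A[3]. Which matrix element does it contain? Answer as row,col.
lane 16->16/4=4, 16 mod 4=0
i=3  r:4+8->12  c:2·0+1+0->1

12,1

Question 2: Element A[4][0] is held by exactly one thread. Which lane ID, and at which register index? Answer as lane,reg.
r=4⇒gr=4,Rb=0  c=0⇒Cb=0,th=0,odd=0
L=4*4+0=16  i=0*4+0*2+0=0

16,0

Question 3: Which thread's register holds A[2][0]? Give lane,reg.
r=2→G=2,rhi=0  c=0→chi=0,T=0,p=0
L=2*4+0=8  i=0*4+0*2+0=0

8,0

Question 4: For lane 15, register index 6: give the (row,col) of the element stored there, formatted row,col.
11,14

15: g=3,t=3
[6] (3+8,3*2+0+8) = (11,14)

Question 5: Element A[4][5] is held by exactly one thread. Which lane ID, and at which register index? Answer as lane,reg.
r: 4->gid=4,r8=0  c: 5->c8=0,tid=2,i&1=1
L=4*4+2=18  i=0*4+0*2+1=1

18,1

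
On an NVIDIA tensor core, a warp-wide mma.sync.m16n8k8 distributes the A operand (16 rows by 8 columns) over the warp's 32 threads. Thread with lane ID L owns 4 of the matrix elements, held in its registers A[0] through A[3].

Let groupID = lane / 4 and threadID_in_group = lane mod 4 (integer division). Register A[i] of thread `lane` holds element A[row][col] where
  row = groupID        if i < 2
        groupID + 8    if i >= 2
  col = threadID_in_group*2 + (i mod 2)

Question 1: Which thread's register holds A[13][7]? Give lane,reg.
r=13→G=5,rhi=1  c=7→T=3,p=1
L=5*4+3=23  i=1*2+1=3

23,3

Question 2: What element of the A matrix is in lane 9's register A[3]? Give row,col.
10,3

lane 9: grp=2 (9/4), tig=1 (9%4)
i=3: r=2+8=10, c=1*2+1=3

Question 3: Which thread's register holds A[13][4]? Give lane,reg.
r=13⇒gr=5,Rb=1  c=4⇒th=2,odd=0
L=5*4+2=22  i=1*2+0=2

22,2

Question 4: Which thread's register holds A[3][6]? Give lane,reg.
r: 3->gid=3,r8=0  c: 6->tid=3,i&1=0
L=3*4+3=15  i=0*2+0=0

15,0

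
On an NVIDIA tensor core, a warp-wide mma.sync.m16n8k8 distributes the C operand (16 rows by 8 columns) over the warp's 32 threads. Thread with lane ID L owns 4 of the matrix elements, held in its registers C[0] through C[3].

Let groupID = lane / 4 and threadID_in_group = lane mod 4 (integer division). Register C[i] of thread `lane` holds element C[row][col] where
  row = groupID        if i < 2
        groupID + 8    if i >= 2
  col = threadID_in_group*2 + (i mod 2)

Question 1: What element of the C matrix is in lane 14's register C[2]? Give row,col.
lane 14⇒14/4=3, 14 mod 4=2
i=2  r:3+8⇒11  c:2·2+0⇒4

11,4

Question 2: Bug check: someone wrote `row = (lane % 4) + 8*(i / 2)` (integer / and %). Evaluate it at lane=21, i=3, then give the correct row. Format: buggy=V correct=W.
buggy=9 correct=13

`(lane % 4) + 8*(i / 2)`[21,3]⇒9
lane 21: gr=5 (21/4), th=1 (21%4)
i=3: r=5+8=13, c=1*2+1=3
row: 9 vs 13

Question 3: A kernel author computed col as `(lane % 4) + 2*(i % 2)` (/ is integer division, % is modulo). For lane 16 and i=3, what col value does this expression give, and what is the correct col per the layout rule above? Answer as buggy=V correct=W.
`(lane % 4) + 2*(i % 2)`[16,3]→2
L=16→G=16>>2=4, T=16&3=0
[3]→row 4+8=12  col 0·2+1=1
col: 2 vs 1

buggy=2 correct=1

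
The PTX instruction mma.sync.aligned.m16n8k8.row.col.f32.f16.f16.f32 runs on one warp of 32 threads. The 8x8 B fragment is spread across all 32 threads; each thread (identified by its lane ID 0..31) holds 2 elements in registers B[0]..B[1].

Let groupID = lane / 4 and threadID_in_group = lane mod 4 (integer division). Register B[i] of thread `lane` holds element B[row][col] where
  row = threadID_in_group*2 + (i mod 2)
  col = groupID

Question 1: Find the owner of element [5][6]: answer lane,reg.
26,1

c=6->g=6  r=5->t=2,b0=1
L=6*4+2=26  i=1=1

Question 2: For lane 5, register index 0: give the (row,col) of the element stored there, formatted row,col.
2,1

5: g=1,t=1
[0] (1*2+0,1) = (2,1)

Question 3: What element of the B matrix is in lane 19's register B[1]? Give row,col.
7,4

lane 19: g=4 (19/4), t=3 (19%4)
i=1: r=3*2+1=7, c=g=4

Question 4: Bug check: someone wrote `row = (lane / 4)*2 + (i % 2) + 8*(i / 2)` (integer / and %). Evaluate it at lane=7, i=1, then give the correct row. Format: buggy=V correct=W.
buggy=3 correct=7

`(lane / 4)*2 + (i % 2) + 8*(i / 2)`[7,1]->3
L=7->g=7>>2=1, t=7&3=3
[1]->row 3·2+1=7  col g=1
row: 3 vs 7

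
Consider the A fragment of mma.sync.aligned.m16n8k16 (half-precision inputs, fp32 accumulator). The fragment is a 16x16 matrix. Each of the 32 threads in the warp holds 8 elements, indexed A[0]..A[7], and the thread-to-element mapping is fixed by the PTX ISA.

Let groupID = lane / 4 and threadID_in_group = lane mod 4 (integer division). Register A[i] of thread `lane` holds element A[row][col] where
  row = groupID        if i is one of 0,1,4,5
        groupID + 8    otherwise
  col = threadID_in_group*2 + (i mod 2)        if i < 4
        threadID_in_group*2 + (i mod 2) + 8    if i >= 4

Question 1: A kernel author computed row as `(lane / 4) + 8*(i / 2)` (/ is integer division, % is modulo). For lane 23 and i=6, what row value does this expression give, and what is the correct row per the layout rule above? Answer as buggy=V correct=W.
`(lane / 4) + 8*(i / 2)`[23,6]->29
23: gid=5,tid=3
[6] (5+8,3*2+0+8) = (13,14)
row: 29 vs 13

buggy=29 correct=13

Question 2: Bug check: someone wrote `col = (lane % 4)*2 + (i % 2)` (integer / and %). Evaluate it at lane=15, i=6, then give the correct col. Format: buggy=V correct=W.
`(lane % 4)*2 + (i % 2)`[15,6]⇒6
lane 15: gr=3 (15/4), th=3 (15%4)
i=6: r=3+8=11, c=3*2+0+8=14
col: 6 vs 14

buggy=6 correct=14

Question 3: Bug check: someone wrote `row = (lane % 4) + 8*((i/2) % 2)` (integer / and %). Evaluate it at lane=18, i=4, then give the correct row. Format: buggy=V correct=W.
buggy=2 correct=4

`(lane % 4) + 8*((i/2) % 2)`[18,4]⇒2
L=18⇒gr=18>>2=4, th=18&3=2
[4]⇒row 4+0=4  col 2·2+0+8=12
row: 2 vs 4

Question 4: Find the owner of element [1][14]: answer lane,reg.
r=1⇒gr=1,Rb=0  c=14⇒Cb=1,th=3,odd=0
L=1*4+3=7  i=1*4+0*2+0=4

7,4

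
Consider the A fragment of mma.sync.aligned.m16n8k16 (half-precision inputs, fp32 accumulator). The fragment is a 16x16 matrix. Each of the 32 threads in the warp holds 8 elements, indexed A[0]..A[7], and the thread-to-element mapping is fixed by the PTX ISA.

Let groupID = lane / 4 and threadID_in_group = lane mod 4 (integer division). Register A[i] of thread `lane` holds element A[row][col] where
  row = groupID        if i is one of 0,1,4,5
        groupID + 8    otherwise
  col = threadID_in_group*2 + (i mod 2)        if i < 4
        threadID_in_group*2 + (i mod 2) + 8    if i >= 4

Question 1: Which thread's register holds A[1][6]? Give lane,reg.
r=1⇒gr=1,Rb=0  c=6⇒Cb=0,th=3,odd=0
L=1*4+3=7  i=0*4+0*2+0=0

7,0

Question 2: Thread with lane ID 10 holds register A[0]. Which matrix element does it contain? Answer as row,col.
10: grp=2,tig=2
[0] (2+0,2*2+0+0) = (2,4)

2,4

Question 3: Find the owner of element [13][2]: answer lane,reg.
21,2

r=13⇒gr=5,Rb=1  c=2⇒Cb=0,th=1,odd=0
L=5*4+1=21  i=0*4+1*2+0=2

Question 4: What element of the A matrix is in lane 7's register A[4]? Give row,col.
1,14

L=7->gid=7>>2=1, tid=7&3=3
[4]->row 1+0=1  col 3·2+0+8=14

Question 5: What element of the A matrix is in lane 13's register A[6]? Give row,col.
11,10

L=13->g=13>>2=3, t=13&3=1
[6]->row 3+8=11  col 1·2+0+8=10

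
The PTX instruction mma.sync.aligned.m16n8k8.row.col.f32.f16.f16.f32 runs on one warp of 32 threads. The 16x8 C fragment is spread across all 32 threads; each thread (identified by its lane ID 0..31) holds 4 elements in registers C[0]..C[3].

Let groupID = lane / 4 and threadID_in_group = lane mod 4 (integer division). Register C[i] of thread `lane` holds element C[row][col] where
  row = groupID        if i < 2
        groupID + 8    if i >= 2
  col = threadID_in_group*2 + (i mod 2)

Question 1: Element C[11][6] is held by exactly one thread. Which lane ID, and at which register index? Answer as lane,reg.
15,2

r=11⇒gr=3,Rb=1  c=6⇒th=3,odd=0
L=3*4+3=15  i=1*2+0=2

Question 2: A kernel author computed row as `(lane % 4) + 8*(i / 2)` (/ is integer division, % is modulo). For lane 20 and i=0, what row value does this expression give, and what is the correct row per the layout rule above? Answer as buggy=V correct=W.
`(lane % 4) + 8*(i / 2)`[20,0]→0
L=20→G=20>>2=5, T=20&3=0
[0]→row 5+0=5  col 0·2+0=0
row: 0 vs 5

buggy=0 correct=5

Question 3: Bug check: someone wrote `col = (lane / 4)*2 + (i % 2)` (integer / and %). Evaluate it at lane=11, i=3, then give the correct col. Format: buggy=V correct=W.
buggy=5 correct=7

`(lane / 4)*2 + (i % 2)`[11,3]→5
11: G=2,T=3
[3] (2+8,3*2+1) = (10,7)
col: 5 vs 7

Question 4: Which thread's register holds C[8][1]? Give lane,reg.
r=8->g=0,rb=1  c=1->t=0,b0=1
L=0*4+0=0  i=1*2+1=3

0,3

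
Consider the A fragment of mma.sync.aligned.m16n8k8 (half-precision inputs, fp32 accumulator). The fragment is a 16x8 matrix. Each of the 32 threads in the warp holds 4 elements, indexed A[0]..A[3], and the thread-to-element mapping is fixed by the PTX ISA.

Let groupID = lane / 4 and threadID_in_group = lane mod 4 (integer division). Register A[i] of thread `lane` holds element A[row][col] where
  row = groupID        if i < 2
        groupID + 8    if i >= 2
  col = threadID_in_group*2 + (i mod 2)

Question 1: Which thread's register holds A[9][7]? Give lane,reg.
7,3

r=9->g=1,rb=1  c=7->t=3,b0=1
L=1*4+3=7  i=1*2+1=3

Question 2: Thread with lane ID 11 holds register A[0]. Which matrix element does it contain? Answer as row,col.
11: gr=2,th=3
[0] (2+0,3*2+0) = (2,6)

2,6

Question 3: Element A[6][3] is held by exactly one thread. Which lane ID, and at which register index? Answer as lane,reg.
25,1

r=6⇒gr=6,Rb=0  c=3⇒th=1,odd=1
L=6*4+1=25  i=0*2+1=1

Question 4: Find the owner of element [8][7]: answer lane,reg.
r=8->g=0,rb=1  c=7->t=3,b0=1
L=0*4+3=3  i=1*2+1=3

3,3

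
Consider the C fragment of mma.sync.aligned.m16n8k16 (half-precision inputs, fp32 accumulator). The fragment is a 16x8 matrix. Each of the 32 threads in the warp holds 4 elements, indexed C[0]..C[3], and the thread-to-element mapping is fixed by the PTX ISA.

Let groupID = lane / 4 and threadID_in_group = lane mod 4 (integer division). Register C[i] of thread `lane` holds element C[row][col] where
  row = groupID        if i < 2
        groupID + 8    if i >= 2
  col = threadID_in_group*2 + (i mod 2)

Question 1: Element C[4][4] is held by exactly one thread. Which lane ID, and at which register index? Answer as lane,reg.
r=4→G=4,rhi=0  c=4→T=2,p=0
L=4*4+2=18  i=0*2+0=0

18,0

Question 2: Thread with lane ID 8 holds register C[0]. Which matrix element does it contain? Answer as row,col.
L=8→G=8>>2=2, T=8&3=0
[0]→row 2+0=2  col 0·2+0=0

2,0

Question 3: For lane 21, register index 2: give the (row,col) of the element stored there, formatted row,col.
13,2

21: gr=5,th=1
[2] (5+8,1*2+0) = (13,2)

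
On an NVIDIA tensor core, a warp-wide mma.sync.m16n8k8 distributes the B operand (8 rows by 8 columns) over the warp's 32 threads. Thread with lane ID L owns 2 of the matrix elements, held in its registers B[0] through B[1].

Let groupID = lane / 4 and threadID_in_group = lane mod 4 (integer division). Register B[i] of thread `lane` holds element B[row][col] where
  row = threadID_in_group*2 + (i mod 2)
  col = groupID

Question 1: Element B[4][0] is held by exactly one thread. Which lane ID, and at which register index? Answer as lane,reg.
c=0⇒gr=0  r=4⇒th=2,odd=0
L=0*4+2=2  i=0=0

2,0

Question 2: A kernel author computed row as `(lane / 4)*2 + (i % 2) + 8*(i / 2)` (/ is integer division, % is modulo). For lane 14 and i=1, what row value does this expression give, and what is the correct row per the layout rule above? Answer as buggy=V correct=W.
buggy=7 correct=5

`(lane / 4)*2 + (i % 2) + 8*(i / 2)`[14,1]=>7
lane 14=>14/4=3, 14 mod 4=2
i=1  r:2·2+1=>5  c:3
row: 7 vs 5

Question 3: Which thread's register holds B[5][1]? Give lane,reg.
6,1

c: 1->gid=1  r: 5->tid=2,i&1=1
L=1*4+2=6  i=1=1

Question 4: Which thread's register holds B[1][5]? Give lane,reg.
c=5⇒gr=5  r=1⇒th=0,odd=1
L=5*4+0=20  i=1=1

20,1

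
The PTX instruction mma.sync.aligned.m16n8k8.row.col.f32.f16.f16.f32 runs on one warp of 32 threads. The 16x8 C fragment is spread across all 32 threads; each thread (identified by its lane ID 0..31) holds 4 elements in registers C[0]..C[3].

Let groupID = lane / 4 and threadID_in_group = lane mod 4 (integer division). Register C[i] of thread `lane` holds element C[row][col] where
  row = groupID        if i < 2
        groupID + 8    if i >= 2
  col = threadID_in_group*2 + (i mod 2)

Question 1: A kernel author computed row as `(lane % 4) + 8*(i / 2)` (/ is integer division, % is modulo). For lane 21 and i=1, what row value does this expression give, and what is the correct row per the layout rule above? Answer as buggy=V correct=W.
buggy=1 correct=5

`(lane % 4) + 8*(i / 2)`[21,1]=>1
lane 21: grp=5 (21/4), tig=1 (21%4)
i=1: r=5+0=5, c=1*2+1=3
row: 1 vs 5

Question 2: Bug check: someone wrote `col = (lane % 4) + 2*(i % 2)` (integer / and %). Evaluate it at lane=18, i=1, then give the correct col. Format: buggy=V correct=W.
buggy=4 correct=5

`(lane % 4) + 2*(i % 2)`[18,1]⇒4
18: gr=4,th=2
[1] (4+0,2*2+1) = (4,5)
col: 4 vs 5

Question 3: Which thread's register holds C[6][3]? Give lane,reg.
r: 6->gid=6,r8=0  c: 3->tid=1,i&1=1
L=6*4+1=25  i=0*2+1=1

25,1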